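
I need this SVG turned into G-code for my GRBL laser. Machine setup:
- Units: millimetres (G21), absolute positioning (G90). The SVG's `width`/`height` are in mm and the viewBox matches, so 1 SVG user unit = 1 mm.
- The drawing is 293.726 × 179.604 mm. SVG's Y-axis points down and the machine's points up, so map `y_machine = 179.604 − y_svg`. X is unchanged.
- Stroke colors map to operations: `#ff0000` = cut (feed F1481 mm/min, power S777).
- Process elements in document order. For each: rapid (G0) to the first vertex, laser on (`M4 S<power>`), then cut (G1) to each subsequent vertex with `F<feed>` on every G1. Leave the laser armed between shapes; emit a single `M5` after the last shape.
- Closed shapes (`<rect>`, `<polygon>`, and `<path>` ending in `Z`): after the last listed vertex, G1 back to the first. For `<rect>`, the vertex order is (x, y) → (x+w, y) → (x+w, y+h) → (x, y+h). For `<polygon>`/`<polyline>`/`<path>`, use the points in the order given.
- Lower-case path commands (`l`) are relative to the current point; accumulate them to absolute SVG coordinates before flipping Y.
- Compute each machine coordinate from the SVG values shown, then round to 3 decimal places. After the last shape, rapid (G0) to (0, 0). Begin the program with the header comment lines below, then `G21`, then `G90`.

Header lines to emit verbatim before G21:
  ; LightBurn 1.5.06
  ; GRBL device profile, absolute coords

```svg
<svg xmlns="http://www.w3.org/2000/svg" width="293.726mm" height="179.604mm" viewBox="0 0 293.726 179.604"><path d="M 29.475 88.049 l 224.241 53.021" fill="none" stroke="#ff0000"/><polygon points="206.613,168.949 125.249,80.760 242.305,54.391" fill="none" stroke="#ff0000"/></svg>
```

Since the viewBox matches the mm dimensions, user units are millimetres directly. The only transform is the Y-flip y_m = 179.604 − y_svg.

Shape 1 is a line segment drawn with `<path>`. Its stroke #ff0000 means cut at S777, F1481. After flipping Y the toolpath is (29.475,91.555) → (253.716,38.534).

Shape 2 is a regular polygon drawn with `<polygon>`. Its stroke #ff0000 means cut at S777, F1481. After flipping Y the toolpath is (206.613,10.655) → (125.249,98.844) → (242.305,125.213) → (206.613,10.655), returning to the start.

; LightBurn 1.5.06
; GRBL device profile, absolute coords
G21
G90
G0 X29.475 Y91.555
M4 S777
G1 X253.716 Y38.534 F1481
G0 X206.613 Y10.655
M4 S777
G1 X125.249 Y98.844 F1481
G1 X242.305 Y125.213 F1481
G1 X206.613 Y10.655 F1481
M5
G0 X0.000 Y0.000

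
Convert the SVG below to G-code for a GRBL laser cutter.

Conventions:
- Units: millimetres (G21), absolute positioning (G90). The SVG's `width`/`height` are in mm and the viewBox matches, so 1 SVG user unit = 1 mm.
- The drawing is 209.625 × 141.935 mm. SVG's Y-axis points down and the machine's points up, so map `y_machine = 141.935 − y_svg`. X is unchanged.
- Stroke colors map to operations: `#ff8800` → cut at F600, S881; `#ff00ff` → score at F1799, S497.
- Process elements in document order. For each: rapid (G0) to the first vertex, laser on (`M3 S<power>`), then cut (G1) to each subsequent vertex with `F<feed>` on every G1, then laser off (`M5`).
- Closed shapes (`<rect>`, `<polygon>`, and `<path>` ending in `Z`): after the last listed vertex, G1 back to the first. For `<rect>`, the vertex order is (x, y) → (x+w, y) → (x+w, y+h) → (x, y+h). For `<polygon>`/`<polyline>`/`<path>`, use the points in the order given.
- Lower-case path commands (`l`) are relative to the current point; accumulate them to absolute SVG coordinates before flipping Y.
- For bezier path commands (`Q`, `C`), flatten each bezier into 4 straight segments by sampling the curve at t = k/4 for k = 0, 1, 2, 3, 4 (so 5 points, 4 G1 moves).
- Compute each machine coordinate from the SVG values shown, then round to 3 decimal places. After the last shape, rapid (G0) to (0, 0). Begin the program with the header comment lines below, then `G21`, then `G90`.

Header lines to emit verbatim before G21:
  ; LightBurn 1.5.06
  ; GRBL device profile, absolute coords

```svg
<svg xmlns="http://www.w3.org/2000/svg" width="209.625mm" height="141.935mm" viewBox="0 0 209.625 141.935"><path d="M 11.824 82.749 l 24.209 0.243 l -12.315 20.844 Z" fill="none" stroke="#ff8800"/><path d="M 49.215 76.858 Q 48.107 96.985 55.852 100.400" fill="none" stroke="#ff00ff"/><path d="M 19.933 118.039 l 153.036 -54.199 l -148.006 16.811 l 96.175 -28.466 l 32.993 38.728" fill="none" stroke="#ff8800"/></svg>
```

Since the viewBox matches the mm dimensions, user units are millimetres directly. The only transform is the Y-flip y_m = 141.935 − y_svg.

Shape 1 is a regular polygon drawn with `<path>`. Its stroke #ff8800 means cut at S881, F600. After flipping Y the toolpath is (11.824,59.186) → (36.033,58.943) → (23.718,38.099) → (11.824,59.186), returning to the start.

Shape 2 is a quadratic bezier drawn with `<path>`. Its stroke #ff00ff means score at S497, F1799. After flipping Y the toolpath is (49.215,65.077) → (49.214,56.058) → (50.320,49.128) → (52.533,44.287) → (55.852,41.535).

Shape 3 is a open polyline drawn with `<path>`. Its stroke #ff8800 means cut at S881, F600. After flipping Y the toolpath is (19.933,23.896) → (172.969,78.095) → (24.963,61.284) → (121.138,89.750) → (154.131,51.022).

; LightBurn 1.5.06
; GRBL device profile, absolute coords
G21
G90
G0 X11.824 Y59.186
M3 S881
G1 X36.033 Y58.943 F600
G1 X23.718 Y38.099 F600
G1 X11.824 Y59.186 F600
M5
G0 X49.215 Y65.077
M3 S497
G1 X49.214 Y56.058 F1799
G1 X50.320 Y49.128 F1799
G1 X52.533 Y44.287 F1799
G1 X55.852 Y41.535 F1799
M5
G0 X19.933 Y23.896
M3 S881
G1 X172.969 Y78.095 F600
G1 X24.963 Y61.284 F600
G1 X121.138 Y89.750 F600
G1 X154.131 Y51.022 F600
M5
G0 X0.000 Y0.000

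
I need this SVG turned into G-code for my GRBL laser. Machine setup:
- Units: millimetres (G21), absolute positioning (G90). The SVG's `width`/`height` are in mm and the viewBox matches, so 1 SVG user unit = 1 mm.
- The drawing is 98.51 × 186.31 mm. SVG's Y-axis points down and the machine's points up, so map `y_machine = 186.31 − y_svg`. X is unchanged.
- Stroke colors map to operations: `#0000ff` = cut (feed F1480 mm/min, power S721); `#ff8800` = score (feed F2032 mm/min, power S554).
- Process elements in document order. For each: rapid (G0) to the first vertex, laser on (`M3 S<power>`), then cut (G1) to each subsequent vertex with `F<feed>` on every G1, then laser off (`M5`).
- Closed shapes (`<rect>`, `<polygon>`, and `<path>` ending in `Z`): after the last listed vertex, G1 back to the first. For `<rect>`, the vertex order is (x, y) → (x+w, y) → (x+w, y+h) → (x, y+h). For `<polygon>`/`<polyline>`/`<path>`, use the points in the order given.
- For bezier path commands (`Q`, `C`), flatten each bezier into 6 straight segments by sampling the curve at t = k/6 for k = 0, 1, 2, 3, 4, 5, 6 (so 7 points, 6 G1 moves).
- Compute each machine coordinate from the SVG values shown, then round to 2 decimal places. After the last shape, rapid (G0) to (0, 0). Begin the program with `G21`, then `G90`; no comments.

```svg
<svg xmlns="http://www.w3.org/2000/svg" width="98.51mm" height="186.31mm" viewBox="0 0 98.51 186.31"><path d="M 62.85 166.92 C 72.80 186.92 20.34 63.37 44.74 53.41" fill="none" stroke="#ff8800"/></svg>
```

1 u = 1 mm; y_m = 186.31 − y.

[1] `<path>` cubic bezier, #ff8800→score S554 F2032: (62.85,19.39) → (63.27,20.16) → (57.15,37.72) → (48.38,64.91) → (40.80,94.60) → (38.30,119.64) → (44.74,132.90)

G21
G90
G0 X62.85 Y19.39
M3 S554
G1 X63.27 Y20.16 F2032
G1 X57.15 Y37.72 F2032
G1 X48.38 Y64.91 F2032
G1 X40.80 Y94.60 F2032
G1 X38.30 Y119.64 F2032
G1 X44.74 Y132.90 F2032
M5
G0 X0.00 Y0.00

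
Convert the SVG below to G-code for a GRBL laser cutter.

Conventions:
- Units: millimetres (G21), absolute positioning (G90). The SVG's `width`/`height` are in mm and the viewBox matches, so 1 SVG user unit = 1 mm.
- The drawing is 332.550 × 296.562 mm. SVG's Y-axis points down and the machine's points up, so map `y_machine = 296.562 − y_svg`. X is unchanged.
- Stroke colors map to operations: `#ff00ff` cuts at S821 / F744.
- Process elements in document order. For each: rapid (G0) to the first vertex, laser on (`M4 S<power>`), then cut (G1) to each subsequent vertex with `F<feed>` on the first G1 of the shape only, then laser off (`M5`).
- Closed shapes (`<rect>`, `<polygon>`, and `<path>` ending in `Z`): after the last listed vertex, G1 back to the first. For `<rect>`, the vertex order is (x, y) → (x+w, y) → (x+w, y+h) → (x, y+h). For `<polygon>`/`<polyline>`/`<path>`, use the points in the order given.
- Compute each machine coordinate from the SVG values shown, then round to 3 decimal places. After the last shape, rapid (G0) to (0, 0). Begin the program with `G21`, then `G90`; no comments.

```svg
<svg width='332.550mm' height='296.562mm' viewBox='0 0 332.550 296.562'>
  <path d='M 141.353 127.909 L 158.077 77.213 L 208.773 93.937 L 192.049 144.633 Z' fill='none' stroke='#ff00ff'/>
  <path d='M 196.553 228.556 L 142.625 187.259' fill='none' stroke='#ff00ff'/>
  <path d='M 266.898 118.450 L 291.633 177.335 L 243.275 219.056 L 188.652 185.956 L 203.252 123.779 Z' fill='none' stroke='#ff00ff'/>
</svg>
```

G21
G90
G0 X141.353 Y168.653
M4 S821
G1 X158.077 Y219.349 F744
G1 X208.773 Y202.625
G1 X192.049 Y151.929
G1 X141.353 Y168.653
M5
G0 X196.553 Y68.006
M4 S821
G1 X142.625 Y109.303 F744
M5
G0 X266.898 Y178.112
M4 S821
G1 X291.633 Y119.227 F744
G1 X243.275 Y77.506
G1 X188.652 Y110.606
G1 X203.252 Y172.783
G1 X266.898 Y178.112
M5
G0 X0.000 Y0.000

Since the viewBox matches the mm dimensions, user units are millimetres directly. The only transform is the Y-flip y_m = 296.562 − y_svg.

Shape 1 is a regular polygon drawn with `<path>`. Its stroke #ff00ff means cut at S821, F744. After flipping Y the toolpath is (141.353,168.653) → (158.077,219.349) → (208.773,202.625) → (192.049,151.929) → (141.353,168.653), returning to the start.

Shape 2 is a line segment drawn with `<path>`. Its stroke #ff00ff means cut at S821, F744. After flipping Y the toolpath is (196.553,68.006) → (142.625,109.303).

Shape 3 is a regular polygon drawn with `<path>`. Its stroke #ff00ff means cut at S821, F744. After flipping Y the toolpath is (266.898,178.112) → (291.633,119.227) → (243.275,77.506) → (188.652,110.606) → (203.252,172.783) → (266.898,178.112), returning to the start.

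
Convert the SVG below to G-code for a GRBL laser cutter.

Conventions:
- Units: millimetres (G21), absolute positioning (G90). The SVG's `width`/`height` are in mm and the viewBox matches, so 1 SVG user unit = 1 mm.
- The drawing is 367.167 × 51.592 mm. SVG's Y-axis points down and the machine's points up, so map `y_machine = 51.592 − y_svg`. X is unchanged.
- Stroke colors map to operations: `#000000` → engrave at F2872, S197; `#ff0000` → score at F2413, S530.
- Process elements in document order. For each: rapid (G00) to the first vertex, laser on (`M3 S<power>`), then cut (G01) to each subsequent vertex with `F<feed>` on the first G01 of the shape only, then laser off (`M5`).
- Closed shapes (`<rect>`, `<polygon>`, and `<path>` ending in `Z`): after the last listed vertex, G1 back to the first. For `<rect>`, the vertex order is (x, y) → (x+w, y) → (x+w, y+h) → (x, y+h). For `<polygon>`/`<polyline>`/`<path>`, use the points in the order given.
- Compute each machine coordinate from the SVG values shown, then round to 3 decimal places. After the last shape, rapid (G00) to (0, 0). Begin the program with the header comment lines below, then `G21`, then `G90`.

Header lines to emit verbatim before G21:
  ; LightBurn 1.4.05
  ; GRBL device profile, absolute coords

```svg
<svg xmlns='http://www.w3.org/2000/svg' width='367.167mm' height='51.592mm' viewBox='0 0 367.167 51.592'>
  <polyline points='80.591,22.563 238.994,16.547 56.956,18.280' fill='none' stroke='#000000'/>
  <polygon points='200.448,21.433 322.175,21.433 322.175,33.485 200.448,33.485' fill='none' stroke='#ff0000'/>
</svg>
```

; LightBurn 1.4.05
; GRBL device profile, absolute coords
G21
G90
G00 X80.591 Y29.029
M3 S197
G01 X238.994 Y35.045 F2872
G01 X56.956 Y33.312
M5
G00 X200.448 Y30.159
M3 S530
G01 X322.175 Y30.159 F2413
G01 X322.175 Y18.107
G01 X200.448 Y18.107
G01 X200.448 Y30.159
M5
G00 X0.000 Y0.000

1 u = 1 mm; y_m = 51.592 − y.

[1] `<polyline>` open polyline, #000000→engrave S197 F2872: (80.591,29.029) → (238.994,35.045) → (56.956,33.312)

[2] `<polygon>` rectangle, #ff0000→score S530 F2413: (200.448,30.159) → (322.175,30.159) → (322.175,18.107) → (200.448,18.107) → (200.448,30.159) (closed)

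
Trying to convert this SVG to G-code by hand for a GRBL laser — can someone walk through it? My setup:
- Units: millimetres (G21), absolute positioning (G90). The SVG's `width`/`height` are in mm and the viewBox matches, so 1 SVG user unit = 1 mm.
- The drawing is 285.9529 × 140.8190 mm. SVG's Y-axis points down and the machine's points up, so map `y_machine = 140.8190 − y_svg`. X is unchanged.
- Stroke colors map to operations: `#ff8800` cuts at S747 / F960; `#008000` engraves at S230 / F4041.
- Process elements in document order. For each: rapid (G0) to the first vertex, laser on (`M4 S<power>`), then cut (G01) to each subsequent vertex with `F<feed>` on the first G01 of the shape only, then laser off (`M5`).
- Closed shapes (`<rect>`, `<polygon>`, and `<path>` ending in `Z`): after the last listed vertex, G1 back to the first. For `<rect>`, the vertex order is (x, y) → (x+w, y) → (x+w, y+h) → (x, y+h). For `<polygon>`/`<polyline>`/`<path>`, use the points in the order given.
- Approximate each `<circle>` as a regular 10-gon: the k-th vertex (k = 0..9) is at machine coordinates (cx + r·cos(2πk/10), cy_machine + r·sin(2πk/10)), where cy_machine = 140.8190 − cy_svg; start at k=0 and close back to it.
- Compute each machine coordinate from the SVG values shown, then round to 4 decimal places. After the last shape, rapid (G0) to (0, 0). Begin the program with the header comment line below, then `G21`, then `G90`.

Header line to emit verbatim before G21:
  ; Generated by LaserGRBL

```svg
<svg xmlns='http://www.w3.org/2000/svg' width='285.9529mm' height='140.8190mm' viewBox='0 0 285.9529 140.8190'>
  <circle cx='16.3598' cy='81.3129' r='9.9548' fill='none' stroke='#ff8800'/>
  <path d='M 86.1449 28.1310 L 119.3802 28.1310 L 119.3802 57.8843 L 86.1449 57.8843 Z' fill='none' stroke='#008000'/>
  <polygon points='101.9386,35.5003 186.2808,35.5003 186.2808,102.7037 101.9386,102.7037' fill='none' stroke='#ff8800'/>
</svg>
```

; Generated by LaserGRBL
G21
G90
G0 X26.3146 Y59.5061
M4 S747
G01 X24.4134 Y65.3574 F960
G01 X19.4360 Y68.9737
G01 X13.2836 Y68.9737
G01 X8.3062 Y65.3574
G01 X6.4050 Y59.5061
G01 X8.3062 Y53.6548
G01 X13.2836 Y50.0385
G01 X19.4360 Y50.0385
G01 X24.4134 Y53.6548
G01 X26.3146 Y59.5061
M5
G0 X86.1449 Y112.6880
M4 S230
G01 X119.3802 Y112.6880 F4041
G01 X119.3802 Y82.9347
G01 X86.1449 Y82.9347
G01 X86.1449 Y112.6880
M5
G0 X101.9386 Y105.3187
M4 S747
G01 X186.2808 Y105.3187 F960
G01 X186.2808 Y38.1153
G01 X101.9386 Y38.1153
G01 X101.9386 Y105.3187
M5
G0 X0.0000 Y0.0000

viewBox `0 0 285.9529 140.8190` with mm width/height → 1 unit = 1 mm. Flip: y_m = 140.8190 − y_svg.

**Shape 1** — `<circle>` circle, stroke `#ff8800` → cut (S747, F960). Machine vertices: (26.3146,59.5061) → (24.4134,65.3574) → (19.4360,68.9737) → (13.2836,68.9737) → (8.3062,65.3574) → (6.4050,59.5061) → (8.3062,53.6548) → (13.2836,50.0385) → (19.4360,50.0385) → (24.4134,53.6548) → (26.3146,59.5061). Closed: final G1 returns to the first vertex.

**Shape 2** — `<path>` rectangle, stroke `#008000` → engrave (S230, F4041). Machine vertices: (86.1449,112.6880) → (119.3802,112.6880) → (119.3802,82.9347) → (86.1449,82.9347) → (86.1449,112.6880). Closed: final G1 returns to the first vertex.

**Shape 3** — `<polygon>` rectangle, stroke `#ff8800` → cut (S747, F960). Machine vertices: (101.9386,105.3187) → (186.2808,105.3187) → (186.2808,38.1153) → (101.9386,38.1153) → (101.9386,105.3187). Closed: final G1 returns to the first vertex.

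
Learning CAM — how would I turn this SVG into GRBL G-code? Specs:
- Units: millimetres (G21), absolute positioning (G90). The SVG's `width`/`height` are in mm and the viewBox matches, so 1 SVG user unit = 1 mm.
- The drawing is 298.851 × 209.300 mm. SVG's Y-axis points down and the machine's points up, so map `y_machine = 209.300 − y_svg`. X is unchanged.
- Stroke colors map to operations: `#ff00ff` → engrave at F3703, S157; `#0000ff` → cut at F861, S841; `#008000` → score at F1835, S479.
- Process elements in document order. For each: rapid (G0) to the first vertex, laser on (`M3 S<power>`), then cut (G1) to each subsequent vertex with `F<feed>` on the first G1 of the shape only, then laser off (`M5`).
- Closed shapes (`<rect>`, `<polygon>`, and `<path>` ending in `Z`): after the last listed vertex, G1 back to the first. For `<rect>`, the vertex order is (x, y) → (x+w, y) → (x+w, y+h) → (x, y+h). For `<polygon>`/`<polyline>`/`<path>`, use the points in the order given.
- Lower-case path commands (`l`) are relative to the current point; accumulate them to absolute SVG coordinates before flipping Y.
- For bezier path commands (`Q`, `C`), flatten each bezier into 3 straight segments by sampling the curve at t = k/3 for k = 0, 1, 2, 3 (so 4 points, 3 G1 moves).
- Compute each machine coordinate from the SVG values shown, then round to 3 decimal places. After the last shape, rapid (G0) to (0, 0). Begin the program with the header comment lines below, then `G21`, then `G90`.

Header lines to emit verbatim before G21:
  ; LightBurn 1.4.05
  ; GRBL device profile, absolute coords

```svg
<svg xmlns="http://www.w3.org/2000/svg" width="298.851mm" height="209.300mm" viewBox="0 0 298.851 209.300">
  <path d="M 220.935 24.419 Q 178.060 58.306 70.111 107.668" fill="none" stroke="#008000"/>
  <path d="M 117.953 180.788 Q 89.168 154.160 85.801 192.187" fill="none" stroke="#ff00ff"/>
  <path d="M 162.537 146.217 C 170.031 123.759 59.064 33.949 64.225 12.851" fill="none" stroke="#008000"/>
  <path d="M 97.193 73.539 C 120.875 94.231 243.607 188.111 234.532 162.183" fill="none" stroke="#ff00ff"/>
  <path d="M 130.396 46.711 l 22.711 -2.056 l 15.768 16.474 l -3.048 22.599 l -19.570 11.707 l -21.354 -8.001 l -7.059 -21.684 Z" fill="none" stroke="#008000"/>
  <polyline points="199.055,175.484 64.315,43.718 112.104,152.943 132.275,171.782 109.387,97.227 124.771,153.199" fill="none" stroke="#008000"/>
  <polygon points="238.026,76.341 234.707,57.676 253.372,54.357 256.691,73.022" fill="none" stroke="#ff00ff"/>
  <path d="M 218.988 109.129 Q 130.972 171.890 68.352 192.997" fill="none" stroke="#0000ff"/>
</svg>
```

; LightBurn 1.4.05
; GRBL device profile, absolute coords
G21
G90
G0 X220.935 Y184.881
M3 S479
G1 X185.121 Y160.570 F1835
G1 X134.847 Y132.821
G1 X70.111 Y101.632
M5
G0 X117.953 Y28.512
M3 S157
G1 X101.587 Y39.080 F3703
G1 X90.870 Y35.280
G1 X85.801 Y17.113
M5
G0 X162.537 Y63.083
M3 S479
G1 X139.232 Y102.952 F1835
G1 X89.085 Y157.486
G1 X64.225 Y196.449
M5
G0 X97.193 Y135.761
M3 S157
G1 X145.341 Y97.821 F3703
G1 X208.222 Y53.977
G1 X234.532 Y47.117
M5
G0 X130.396 Y162.589
M3 S479
G1 X153.107 Y164.645 F1835
G1 X168.875 Y148.171
G1 X165.827 Y125.572
G1 X146.257 Y113.865
G1 X124.903 Y121.866
G1 X117.844 Y143.550
G1 X130.396 Y162.589
M5
G0 X199.055 Y33.816
M3 S479
G1 X64.315 Y165.582 F1835
G1 X112.104 Y56.357
G1 X132.275 Y37.518
G1 X109.387 Y112.073
G1 X124.771 Y56.101
M5
G0 X238.026 Y132.959
M3 S157
G1 X234.707 Y151.624 F3703
G1 X253.372 Y154.943
G1 X256.691 Y136.278
G1 X238.026 Y132.959
M5
G0 X218.988 Y100.171
M3 S841
G1 X163.132 Y62.959 F861
G1 X112.920 Y35.003
G1 X68.352 Y16.303
M5
G0 X0.000 Y0.000

viewBox `0 0 298.851 209.300` with mm width/height → 1 unit = 1 mm. Flip: y_m = 209.300 − y_svg.

**Shape 1** — `<path>` quadratic bezier, stroke `#008000` → score (S479, F1835). Control points (SVG): P0=(220.935,24.419), P1=(178.060,58.306), P2=(70.111,107.668); sampled at t=k/3. Machine vertices: (220.935,184.881) → (185.121,160.570) → (134.847,132.821) → (70.111,101.632). Open path.

**Shape 2** — `<path>` quadratic bezier, stroke `#ff00ff` → engrave (S157, F3703). Control points (SVG): P0=(117.953,180.788), P1=(89.168,154.160), P2=(85.801,192.187); sampled at t=k/3. Machine vertices: (117.953,28.512) → (101.587,39.080) → (90.870,35.280) → (85.801,17.113). Open path.

**Shape 3** — `<path>` cubic bezier, stroke `#008000` → score (S479, F1835). Control points (SVG): P0=(162.537,146.217), P1=(170.031,123.759), P2=(59.064,33.949), P3=(64.225,12.851); sampled at t=k/3. Machine vertices: (162.537,63.083) → (139.232,102.952) → (89.085,157.486) → (64.225,196.449). Open path.

**Shape 4** — `<path>` cubic bezier, stroke `#ff00ff` → engrave (S157, F3703). Control points (SVG): P0=(97.193,73.539), P1=(120.875,94.231), P2=(243.607,188.111), P3=(234.532,162.183); sampled at t=k/3. Machine vertices: (97.193,135.761) → (145.341,97.821) → (208.222,53.977) → (234.532,47.117). Open path.

**Shape 5** — `<path>` regular polygon, stroke `#008000` → score (S479, F1835). Machine vertices: (130.396,162.589) → (153.107,164.645) → (168.875,148.171) → (165.827,125.572) → (146.257,113.865) → (124.903,121.866) → (117.844,143.550) → (130.396,162.589). Closed: final G1 returns to the first vertex.

**Shape 6** — `<polyline>` open polyline, stroke `#008000` → score (S479, F1835). Machine vertices: (199.055,33.816) → (64.315,165.582) → (112.104,56.357) → (132.275,37.518) → (109.387,112.073) → (124.771,56.101). Open path.

**Shape 7** — `<polygon>` regular polygon, stroke `#ff00ff` → engrave (S157, F3703). Machine vertices: (238.026,132.959) → (234.707,151.624) → (253.372,154.943) → (256.691,136.278) → (238.026,132.959). Closed: final G1 returns to the first vertex.

**Shape 8** — `<path>` quadratic bezier, stroke `#0000ff` → cut (S841, F861). Control points (SVG): P0=(218.988,109.129), P1=(130.972,171.890), P2=(68.352,192.997); sampled at t=k/3. Machine vertices: (218.988,100.171) → (163.132,62.959) → (112.920,35.003) → (68.352,16.303). Open path.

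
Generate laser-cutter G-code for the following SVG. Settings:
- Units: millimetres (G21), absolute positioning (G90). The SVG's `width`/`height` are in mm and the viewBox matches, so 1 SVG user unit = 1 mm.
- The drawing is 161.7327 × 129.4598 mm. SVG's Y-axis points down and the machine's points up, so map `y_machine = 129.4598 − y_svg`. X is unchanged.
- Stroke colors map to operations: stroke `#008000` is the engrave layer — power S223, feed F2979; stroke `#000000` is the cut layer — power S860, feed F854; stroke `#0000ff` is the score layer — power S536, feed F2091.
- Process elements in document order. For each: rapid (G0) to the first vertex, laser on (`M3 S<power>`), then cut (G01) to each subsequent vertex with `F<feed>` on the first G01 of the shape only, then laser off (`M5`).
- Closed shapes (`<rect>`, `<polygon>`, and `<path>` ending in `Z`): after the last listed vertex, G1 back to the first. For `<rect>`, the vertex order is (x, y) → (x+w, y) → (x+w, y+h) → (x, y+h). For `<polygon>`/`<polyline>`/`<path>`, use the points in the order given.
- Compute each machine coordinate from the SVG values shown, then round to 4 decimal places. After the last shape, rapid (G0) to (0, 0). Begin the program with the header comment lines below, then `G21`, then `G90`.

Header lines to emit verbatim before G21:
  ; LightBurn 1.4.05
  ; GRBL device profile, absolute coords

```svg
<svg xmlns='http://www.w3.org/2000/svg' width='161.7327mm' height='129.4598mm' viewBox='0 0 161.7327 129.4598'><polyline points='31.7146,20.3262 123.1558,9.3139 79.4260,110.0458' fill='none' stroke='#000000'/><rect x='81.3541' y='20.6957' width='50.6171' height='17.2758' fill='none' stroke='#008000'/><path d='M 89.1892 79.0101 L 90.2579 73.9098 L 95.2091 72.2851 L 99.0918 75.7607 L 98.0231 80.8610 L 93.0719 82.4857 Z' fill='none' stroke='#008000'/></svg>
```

viewBox `0 0 161.7327 129.4598` with mm width/height → 1 unit = 1 mm. Flip: y_m = 129.4598 − y_svg.

**Shape 1** — `<polyline>` open polyline, stroke `#000000` → cut (S860, F854). Machine vertices: (31.7146,109.1336) → (123.1558,120.1459) → (79.4260,19.4140). Open path.

**Shape 2** — `<rect>` rectangle, stroke `#008000` → engrave (S223, F2979). Machine vertices: (81.3541,108.7641) → (131.9712,108.7641) → (131.9712,91.4883) → (81.3541,91.4883) → (81.3541,108.7641). Closed: final G1 returns to the first vertex.

**Shape 3** — `<path>` regular polygon, stroke `#008000` → engrave (S223, F2979). Machine vertices: (89.1892,50.4497) → (90.2579,55.5500) → (95.2091,57.1747) → (99.0918,53.6991) → (98.0231,48.5988) → (93.0719,46.9741) → (89.1892,50.4497). Closed: final G1 returns to the first vertex.

; LightBurn 1.4.05
; GRBL device profile, absolute coords
G21
G90
G0 X31.7146 Y109.1336
M3 S860
G01 X123.1558 Y120.1459 F854
G01 X79.4260 Y19.4140
M5
G0 X81.3541 Y108.7641
M3 S223
G01 X131.9712 Y108.7641 F2979
G01 X131.9712 Y91.4883
G01 X81.3541 Y91.4883
G01 X81.3541 Y108.7641
M5
G0 X89.1892 Y50.4497
M3 S223
G01 X90.2579 Y55.5500 F2979
G01 X95.2091 Y57.1747
G01 X99.0918 Y53.6991
G01 X98.0231 Y48.5988
G01 X93.0719 Y46.9741
G01 X89.1892 Y50.4497
M5
G0 X0.0000 Y0.0000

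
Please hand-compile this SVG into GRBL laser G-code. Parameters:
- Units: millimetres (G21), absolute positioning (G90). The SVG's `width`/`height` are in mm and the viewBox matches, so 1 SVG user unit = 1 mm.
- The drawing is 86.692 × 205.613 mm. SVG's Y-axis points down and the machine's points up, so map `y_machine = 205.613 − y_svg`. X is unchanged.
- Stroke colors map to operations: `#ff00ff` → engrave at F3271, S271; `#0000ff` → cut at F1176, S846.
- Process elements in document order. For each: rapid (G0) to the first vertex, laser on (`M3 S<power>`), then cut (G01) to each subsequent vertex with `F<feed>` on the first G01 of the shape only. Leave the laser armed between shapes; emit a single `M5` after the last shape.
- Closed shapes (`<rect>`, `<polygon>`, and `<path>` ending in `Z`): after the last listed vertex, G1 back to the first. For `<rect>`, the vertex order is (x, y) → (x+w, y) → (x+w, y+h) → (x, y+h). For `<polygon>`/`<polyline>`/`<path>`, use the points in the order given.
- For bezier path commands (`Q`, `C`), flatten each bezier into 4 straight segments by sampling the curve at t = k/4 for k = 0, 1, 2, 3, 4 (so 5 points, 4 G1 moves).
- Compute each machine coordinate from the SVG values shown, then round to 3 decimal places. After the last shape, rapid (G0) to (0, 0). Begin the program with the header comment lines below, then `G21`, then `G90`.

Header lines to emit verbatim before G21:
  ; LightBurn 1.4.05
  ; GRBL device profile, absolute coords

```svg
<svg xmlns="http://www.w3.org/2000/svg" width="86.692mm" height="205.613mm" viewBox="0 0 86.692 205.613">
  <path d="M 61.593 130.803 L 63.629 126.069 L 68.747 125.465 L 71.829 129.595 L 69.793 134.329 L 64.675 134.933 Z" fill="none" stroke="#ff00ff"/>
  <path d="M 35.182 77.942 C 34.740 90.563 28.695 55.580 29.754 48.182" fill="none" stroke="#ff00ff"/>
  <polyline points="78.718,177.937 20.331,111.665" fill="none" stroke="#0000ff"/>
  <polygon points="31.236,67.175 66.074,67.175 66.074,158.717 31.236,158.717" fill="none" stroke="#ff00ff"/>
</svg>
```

viewBox `0 0 86.692 205.613` with mm width/height → 1 unit = 1 mm. Flip: y_m = 205.613 − y_svg.

**Shape 1** — `<path>` regular polygon, stroke `#ff00ff` → engrave (S271, F3271). Machine vertices: (61.593,74.810) → (63.629,79.544) → (68.747,80.148) → (71.829,76.018) → (69.793,71.284) → (64.675,70.680) → (61.593,74.810). Closed: final G1 returns to the first vertex.

**Shape 2** — `<path>` cubic bezier, stroke `#ff00ff` → engrave (S271, F3271). Control points (SVG): P0=(35.182,77.942), P1=(34.740,90.563), P2=(28.695,55.580), P3=(29.754,48.182); sampled at t=k/4. Machine vertices: (35.182,127.671) → (33.998,125.956) → (31.905,135.044) → (30.093,147.885) → (29.754,157.431). Open path.

**Shape 3** — `<polyline>` line segment, stroke `#0000ff` → cut (S846, F1176). Machine vertices: (78.718,27.676) → (20.331,93.948). Open path.

**Shape 4** — `<polygon>` rectangle, stroke `#ff00ff` → engrave (S271, F3271). Machine vertices: (31.236,138.438) → (66.074,138.438) → (66.074,46.896) → (31.236,46.896) → (31.236,138.438). Closed: final G1 returns to the first vertex.

; LightBurn 1.4.05
; GRBL device profile, absolute coords
G21
G90
G0 X61.593 Y74.810
M3 S271
G01 X63.629 Y79.544 F3271
G01 X68.747 Y80.148
G01 X71.829 Y76.018
G01 X69.793 Y71.284
G01 X64.675 Y70.680
G01 X61.593 Y74.810
G0 X35.182 Y127.671
M3 S271
G01 X33.998 Y125.956 F3271
G01 X31.905 Y135.044
G01 X30.093 Y147.885
G01 X29.754 Y157.431
G0 X78.718 Y27.676
M3 S846
G01 X20.331 Y93.948 F1176
G0 X31.236 Y138.438
M3 S271
G01 X66.074 Y138.438 F3271
G01 X66.074 Y46.896
G01 X31.236 Y46.896
G01 X31.236 Y138.438
M5
G0 X0.000 Y0.000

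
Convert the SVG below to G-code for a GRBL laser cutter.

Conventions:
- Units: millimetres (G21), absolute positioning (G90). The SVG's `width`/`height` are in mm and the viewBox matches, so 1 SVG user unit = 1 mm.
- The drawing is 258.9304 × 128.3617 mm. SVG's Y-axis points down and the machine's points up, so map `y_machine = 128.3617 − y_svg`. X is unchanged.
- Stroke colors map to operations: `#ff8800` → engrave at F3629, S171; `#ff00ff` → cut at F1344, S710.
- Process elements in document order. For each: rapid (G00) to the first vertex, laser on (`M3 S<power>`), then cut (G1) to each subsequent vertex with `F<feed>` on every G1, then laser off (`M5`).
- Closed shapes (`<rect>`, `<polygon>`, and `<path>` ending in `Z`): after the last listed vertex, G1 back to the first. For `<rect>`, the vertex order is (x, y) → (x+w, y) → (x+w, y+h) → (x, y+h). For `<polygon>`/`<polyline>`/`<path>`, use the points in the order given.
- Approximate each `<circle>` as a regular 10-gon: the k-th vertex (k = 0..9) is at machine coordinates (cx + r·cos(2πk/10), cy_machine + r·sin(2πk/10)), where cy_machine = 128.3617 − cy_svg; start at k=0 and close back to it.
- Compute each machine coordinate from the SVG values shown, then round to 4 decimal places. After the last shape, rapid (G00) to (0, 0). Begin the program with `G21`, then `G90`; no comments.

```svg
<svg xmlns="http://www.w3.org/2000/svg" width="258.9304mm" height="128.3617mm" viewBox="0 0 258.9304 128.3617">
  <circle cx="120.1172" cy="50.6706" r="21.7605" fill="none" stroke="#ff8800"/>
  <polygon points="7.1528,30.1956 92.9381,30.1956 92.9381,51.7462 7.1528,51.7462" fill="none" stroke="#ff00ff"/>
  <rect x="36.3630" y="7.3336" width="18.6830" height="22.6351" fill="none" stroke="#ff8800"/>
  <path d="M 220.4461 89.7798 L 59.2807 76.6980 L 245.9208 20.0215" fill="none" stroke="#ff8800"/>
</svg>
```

viewBox `0 0 258.9304 128.3617` with mm width/height → 1 unit = 1 mm. Flip: y_m = 128.3617 − y_svg.

**Shape 1** — `<circle>` circle, stroke `#ff8800` → engrave (S171, F3629). Machine vertices: (141.8777,77.6911) → (137.7218,90.4816) → (126.8416,98.3866) → (113.3928,98.3866) → (102.5126,90.4816) → (98.3567,77.6911) → (102.5126,64.9006) → (113.3928,56.9956) → (126.8416,56.9956) → (137.7218,64.9006) → (141.8777,77.6911). Closed: final G1 returns to the first vertex.

**Shape 2** — `<polygon>` rectangle, stroke `#ff00ff` → cut (S710, F1344). Machine vertices: (7.1528,98.1661) → (92.9381,98.1661) → (92.9381,76.6155) → (7.1528,76.6155) → (7.1528,98.1661). Closed: final G1 returns to the first vertex.

**Shape 3** — `<rect>` rectangle, stroke `#ff8800` → engrave (S171, F3629). Machine vertices: (36.3630,121.0281) → (55.0460,121.0281) → (55.0460,98.3930) → (36.3630,98.3930) → (36.3630,121.0281). Closed: final G1 returns to the first vertex.

**Shape 4** — `<path>` open polyline, stroke `#ff8800` → engrave (S171, F3629). Machine vertices: (220.4461,38.5819) → (59.2807,51.6637) → (245.9208,108.3402). Open path.

G21
G90
G00 X141.8777 Y77.6911
M3 S171
G1 X137.7218 Y90.4816 F3629
G1 X126.8416 Y98.3866 F3629
G1 X113.3928 Y98.3866 F3629
G1 X102.5126 Y90.4816 F3629
G1 X98.3567 Y77.6911 F3629
G1 X102.5126 Y64.9006 F3629
G1 X113.3928 Y56.9956 F3629
G1 X126.8416 Y56.9956 F3629
G1 X137.7218 Y64.9006 F3629
G1 X141.8777 Y77.6911 F3629
M5
G00 X7.1528 Y98.1661
M3 S710
G1 X92.9381 Y98.1661 F1344
G1 X92.9381 Y76.6155 F1344
G1 X7.1528 Y76.6155 F1344
G1 X7.1528 Y98.1661 F1344
M5
G00 X36.3630 Y121.0281
M3 S171
G1 X55.0460 Y121.0281 F3629
G1 X55.0460 Y98.3930 F3629
G1 X36.3630 Y98.3930 F3629
G1 X36.3630 Y121.0281 F3629
M5
G00 X220.4461 Y38.5819
M3 S171
G1 X59.2807 Y51.6637 F3629
G1 X245.9208 Y108.3402 F3629
M5
G00 X0.0000 Y0.0000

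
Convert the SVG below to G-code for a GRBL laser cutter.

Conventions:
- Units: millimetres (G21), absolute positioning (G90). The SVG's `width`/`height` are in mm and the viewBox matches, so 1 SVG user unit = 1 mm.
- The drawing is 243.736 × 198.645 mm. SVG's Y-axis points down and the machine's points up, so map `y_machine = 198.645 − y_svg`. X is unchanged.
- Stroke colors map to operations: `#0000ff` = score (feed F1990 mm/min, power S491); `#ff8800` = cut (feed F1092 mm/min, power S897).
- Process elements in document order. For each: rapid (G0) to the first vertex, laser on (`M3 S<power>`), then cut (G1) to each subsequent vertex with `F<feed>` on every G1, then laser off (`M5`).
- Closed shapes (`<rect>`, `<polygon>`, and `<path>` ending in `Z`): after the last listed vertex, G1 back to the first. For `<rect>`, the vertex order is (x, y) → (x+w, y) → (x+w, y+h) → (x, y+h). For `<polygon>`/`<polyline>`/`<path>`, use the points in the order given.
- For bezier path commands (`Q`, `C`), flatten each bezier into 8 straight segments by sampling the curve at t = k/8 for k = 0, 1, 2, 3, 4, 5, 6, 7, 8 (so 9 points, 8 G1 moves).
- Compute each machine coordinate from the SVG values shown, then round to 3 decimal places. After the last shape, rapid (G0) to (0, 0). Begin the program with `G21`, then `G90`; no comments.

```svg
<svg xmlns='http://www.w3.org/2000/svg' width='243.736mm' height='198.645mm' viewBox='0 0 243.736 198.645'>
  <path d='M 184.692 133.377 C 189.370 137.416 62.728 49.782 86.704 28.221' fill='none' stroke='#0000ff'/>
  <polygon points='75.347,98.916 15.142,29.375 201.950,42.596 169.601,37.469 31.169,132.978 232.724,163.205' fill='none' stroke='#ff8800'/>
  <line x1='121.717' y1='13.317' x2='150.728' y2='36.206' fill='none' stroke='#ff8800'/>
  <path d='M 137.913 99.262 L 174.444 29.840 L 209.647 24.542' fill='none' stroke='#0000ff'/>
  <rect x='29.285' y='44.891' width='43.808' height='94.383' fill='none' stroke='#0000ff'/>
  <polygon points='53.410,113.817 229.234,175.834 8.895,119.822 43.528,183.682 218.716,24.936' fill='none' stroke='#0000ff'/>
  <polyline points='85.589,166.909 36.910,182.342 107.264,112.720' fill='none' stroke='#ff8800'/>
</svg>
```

G21
G90
G0 X184.692 Y65.268
M3 S491
G1 X180.841 Y67.742 F1990
G1 X167.983 Y76.963 F1990
G1 X149.422 Y91.080 F1990
G1 X128.461 Y108.246 F1990
G1 X108.405 Y126.612 F1990
G1 X92.558 Y144.329 F1990
G1 X84.223 Y159.550 F1990
G1 X86.704 Y170.424 F1990
M5
G0 X75.347 Y99.729
M3 S897
G1 X15.142 Y169.270 F1092
G1 X201.950 Y156.049 F1092
G1 X169.601 Y161.176 F1092
G1 X31.169 Y65.667 F1092
G1 X232.724 Y35.440 F1092
G1 X75.347 Y99.729 F1092
M5
G0 X121.717 Y185.328
M3 S897
G1 X150.728 Y162.439 F1092
M5
G0 X137.913 Y99.383
M3 S491
G1 X174.444 Y168.805 F1990
G1 X209.647 Y174.103 F1990
M5
G0 X29.285 Y153.754
M3 S491
G1 X73.093 Y153.754 F1990
G1 X73.093 Y59.371 F1990
G1 X29.285 Y59.371 F1990
G1 X29.285 Y153.754 F1990
M5
G0 X53.410 Y84.828
M3 S491
G1 X229.234 Y22.811 F1990
G1 X8.895 Y78.823 F1990
G1 X43.528 Y14.963 F1990
G1 X218.716 Y173.709 F1990
G1 X53.410 Y84.828 F1990
M5
G0 X85.589 Y31.736
M3 S897
G1 X36.910 Y16.303 F1092
G1 X107.264 Y85.925 F1092
M5
G0 X0.000 Y0.000

1 u = 1 mm; y_m = 198.645 − y.

[1] `<path>` cubic bezier, #0000ff→score S491 F1990: (184.692,65.268) → (180.841,67.742) → (167.983,76.963) → (149.422,91.080) → (128.461,108.246) → (108.405,126.612) → (92.558,144.329) → (84.223,159.550) → (86.704,170.424)

[2] `<polygon>` closed polygon, #ff8800→cut S897 F1092: (75.347,99.729) → (15.142,169.270) → (201.950,156.049) → (169.601,161.176) → (31.169,65.667) → (232.724,35.440) → (75.347,99.729) (closed)

[3] `<line>` line segment, #ff8800→cut S897 F1092: (121.717,185.328) → (150.728,162.439)

[4] `<path>` open polyline, #0000ff→score S491 F1990: (137.913,99.383) → (174.444,168.805) → (209.647,174.103)

[5] `<rect>` rectangle, #0000ff→score S491 F1990: (29.285,153.754) → (73.093,153.754) → (73.093,59.371) → (29.285,59.371) → (29.285,153.754) (closed)

[6] `<polygon>` closed polygon, #0000ff→score S491 F1990: (53.410,84.828) → (229.234,22.811) → (8.895,78.823) → (43.528,14.963) → (218.716,173.709) → (53.410,84.828) (closed)

[7] `<polyline>` open polyline, #ff8800→cut S897 F1092: (85.589,31.736) → (36.910,16.303) → (107.264,85.925)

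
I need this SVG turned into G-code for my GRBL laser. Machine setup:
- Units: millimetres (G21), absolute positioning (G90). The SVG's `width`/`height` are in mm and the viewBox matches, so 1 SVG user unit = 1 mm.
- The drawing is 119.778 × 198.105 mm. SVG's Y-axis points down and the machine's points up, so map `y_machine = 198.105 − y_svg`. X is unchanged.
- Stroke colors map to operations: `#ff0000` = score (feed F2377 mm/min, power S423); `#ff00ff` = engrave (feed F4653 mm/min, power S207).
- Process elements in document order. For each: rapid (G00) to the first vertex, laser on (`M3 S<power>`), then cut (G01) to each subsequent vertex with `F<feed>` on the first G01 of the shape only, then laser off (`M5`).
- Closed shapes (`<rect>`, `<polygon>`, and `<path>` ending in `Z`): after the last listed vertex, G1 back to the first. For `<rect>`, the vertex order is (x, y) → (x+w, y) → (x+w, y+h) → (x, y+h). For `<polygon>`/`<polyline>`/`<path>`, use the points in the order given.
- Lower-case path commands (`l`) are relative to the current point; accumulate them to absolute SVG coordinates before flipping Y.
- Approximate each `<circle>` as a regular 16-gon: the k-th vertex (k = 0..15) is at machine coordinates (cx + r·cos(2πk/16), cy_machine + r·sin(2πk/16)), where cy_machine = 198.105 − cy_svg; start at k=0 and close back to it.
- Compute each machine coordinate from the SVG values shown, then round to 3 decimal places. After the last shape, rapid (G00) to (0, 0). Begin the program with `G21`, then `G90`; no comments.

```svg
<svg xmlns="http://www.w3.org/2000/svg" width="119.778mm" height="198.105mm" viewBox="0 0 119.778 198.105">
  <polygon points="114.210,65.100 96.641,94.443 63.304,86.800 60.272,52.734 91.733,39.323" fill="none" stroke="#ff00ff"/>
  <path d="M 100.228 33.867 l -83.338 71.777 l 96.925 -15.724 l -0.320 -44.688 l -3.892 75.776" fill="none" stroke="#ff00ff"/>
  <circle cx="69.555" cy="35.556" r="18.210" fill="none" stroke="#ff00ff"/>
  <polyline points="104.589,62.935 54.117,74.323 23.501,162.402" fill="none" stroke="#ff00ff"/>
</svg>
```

G21
G90
G00 X114.210 Y133.005
M3 S207
G01 X96.641 Y103.662 F4653
G01 X63.304 Y111.305
G01 X60.272 Y145.371
G01 X91.733 Y158.782
G01 X114.210 Y133.005
M5
G00 X100.228 Y164.238
M3 S207
G01 X16.890 Y92.461 F4653
G01 X113.815 Y108.185
G01 X113.495 Y152.873
G01 X109.603 Y77.097
M5
G00 X87.765 Y162.549
M3 S207
G01 X86.379 Y169.518 F4653
G01 X82.431 Y175.425
G01 X76.524 Y179.373
G01 X69.555 Y180.759
G01 X62.586 Y179.373
G01 X56.679 Y175.425
G01 X52.731 Y169.518
G01 X51.345 Y162.549
G01 X52.731 Y155.580
G01 X56.679 Y149.673
G01 X62.586 Y145.725
G01 X69.555 Y144.339
G01 X76.524 Y145.725
G01 X82.431 Y149.673
G01 X86.379 Y155.580
G01 X87.765 Y162.549
M5
G00 X104.589 Y135.170
M3 S207
G01 X54.117 Y123.782 F4653
G01 X23.501 Y35.703
M5
G00 X0.000 Y0.000

1 u = 1 mm; y_m = 198.105 − y.

[1] `<polygon>` regular polygon, #ff00ff→engrave S207 F4653: (114.210,133.005) → (96.641,103.662) → (63.304,111.305) → (60.272,145.371) → (91.733,158.782) → (114.210,133.005) (closed)

[2] `<path>` open polyline, #ff00ff→engrave S207 F4653: (100.228,164.238) → (16.890,92.461) → (113.815,108.185) → (113.495,152.873) → (109.603,77.097)

[3] `<circle>` circle, #ff00ff→engrave S207 F4653: (87.765,162.549) → (86.379,169.518) → (82.431,175.425) → (76.524,179.373) → (69.555,180.759) → (62.586,179.373) → (56.679,175.425) → (52.731,169.518) → (51.345,162.549) → (52.731,155.580) → (56.679,149.673) → (62.586,145.725) → (69.555,144.339) → (76.524,145.725) → (82.431,149.673) → (86.379,155.580) → (87.765,162.549) (closed)

[4] `<polyline>` open polyline, #ff00ff→engrave S207 F4653: (104.589,135.170) → (54.117,123.782) → (23.501,35.703)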